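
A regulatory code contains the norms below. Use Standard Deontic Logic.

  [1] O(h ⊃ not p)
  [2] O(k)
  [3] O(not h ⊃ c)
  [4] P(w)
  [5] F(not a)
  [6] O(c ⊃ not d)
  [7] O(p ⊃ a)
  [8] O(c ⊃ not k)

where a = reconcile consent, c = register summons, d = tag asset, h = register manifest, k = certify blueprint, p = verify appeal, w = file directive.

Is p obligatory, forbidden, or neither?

Forbidden

From premise 2 we have O(k).
The contrapositive of premise 8 (O(c ⊃ not k)) is O(k ⊃ not c), and O(k) is already established, so O(not c).
Premise 3 is O(not h ⊃ c); contrapositively O(not c ⊃ h). Since O(not c) holds, K gives O(h).
Premise 1 is O(h ⊃ not p); since O(h), deontic closure gives O(not p).
Premises 4, 5, 6, 7 do not contribute to this derivation.
Thus O(not p), which is F(p): p is forbidden.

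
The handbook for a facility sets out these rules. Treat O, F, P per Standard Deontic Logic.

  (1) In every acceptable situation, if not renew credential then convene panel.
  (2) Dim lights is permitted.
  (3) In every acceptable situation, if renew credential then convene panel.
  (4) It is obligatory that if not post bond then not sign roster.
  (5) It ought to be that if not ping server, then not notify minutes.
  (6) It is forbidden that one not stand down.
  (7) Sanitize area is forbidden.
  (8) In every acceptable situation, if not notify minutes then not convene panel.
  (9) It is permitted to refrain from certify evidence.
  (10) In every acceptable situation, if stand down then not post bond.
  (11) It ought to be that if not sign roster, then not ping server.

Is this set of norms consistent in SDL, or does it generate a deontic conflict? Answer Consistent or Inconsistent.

By case analysis on renew_credential: premise 3 gives O(renew_credential → convene_panel) and premise 1 gives O(¬renew_credential → convene_panel), so O(convene_panel) either way.
The contrapositive of premise 8 (O(¬notify_minutes → ¬convene_panel)) is O(convene_panel → notify_minutes), and O(convene_panel) is already established, so O(notify_minutes).
The contrapositive of premise 5 (O(¬ping_server → ¬notify_minutes)) is O(notify_minutes → ping_server), and O(notify_minutes) is already established, so O(ping_server).
The contrapositive of premise 11 (O(¬sign_roster → ¬ping_server)) is O(ping_server → sign_roster), and O(ping_server) is already established, so O(sign_roster).
Premise 4, O(¬post_bond → ¬sign_roster), contraposes to O(sign_roster → post_bond); with O(sign_roster) we get O(post_bond).
The contrapositive of premise 10 (O(stand_down → ¬post_bond)) is O(post_bond → ¬stand_down), and O(post_bond) is already established, so O(¬stand_down).
But premise 6, F(¬stand_down), means O(stand_down).
We now have both O(¬stand_down) and O(stand_down) — stand_down is simultaneously obligatory and forbidden, violating the D-axiom.

Inconsistent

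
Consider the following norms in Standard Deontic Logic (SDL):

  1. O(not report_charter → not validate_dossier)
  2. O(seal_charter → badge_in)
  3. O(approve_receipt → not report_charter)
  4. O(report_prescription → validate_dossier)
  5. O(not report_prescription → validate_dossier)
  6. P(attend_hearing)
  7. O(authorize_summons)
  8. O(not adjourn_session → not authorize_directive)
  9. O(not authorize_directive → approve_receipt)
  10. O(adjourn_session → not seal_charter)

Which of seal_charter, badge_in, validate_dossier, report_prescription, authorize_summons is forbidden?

Premises 4 and 5 are O(report_prescription → validate_dossier) and O(not report_prescription → validate_dossier); every ideal world satisfies report_prescription or not report_prescription, so in either case validate_dossier holds — hence O(validate_dossier).
Premise 1 is O(not report_charter → not validate_dossier); contrapositively O(validate_dossier → report_charter). Since O(validate_dossier) holds, K gives O(report_charter).
Premise 3 is O(approve_receipt → not report_charter); contrapositively O(report_charter → not approve_receipt). Since O(report_charter) holds, K gives O(not approve_receipt).
Premise 9, O(not authorize_directive → approve_receipt), contraposes to O(not approve_receipt → authorize_directive); with O(not approve_receipt) we get O(authorize_directive).
The contrapositive of premise 8 (O(not adjourn_session → not authorize_directive)) is O(authorize_directive → adjourn_session), and O(authorize_directive) is already established, so O(adjourn_session).
From O(adjourn_session) and premise 10, O(adjourn_session → not seal_charter), we obtain O(not seal_charter).
So O(not seal_charter) holds, i.e. seal_charter is forbidden. None of the other listed options is forbidden under the premises.

seal_charter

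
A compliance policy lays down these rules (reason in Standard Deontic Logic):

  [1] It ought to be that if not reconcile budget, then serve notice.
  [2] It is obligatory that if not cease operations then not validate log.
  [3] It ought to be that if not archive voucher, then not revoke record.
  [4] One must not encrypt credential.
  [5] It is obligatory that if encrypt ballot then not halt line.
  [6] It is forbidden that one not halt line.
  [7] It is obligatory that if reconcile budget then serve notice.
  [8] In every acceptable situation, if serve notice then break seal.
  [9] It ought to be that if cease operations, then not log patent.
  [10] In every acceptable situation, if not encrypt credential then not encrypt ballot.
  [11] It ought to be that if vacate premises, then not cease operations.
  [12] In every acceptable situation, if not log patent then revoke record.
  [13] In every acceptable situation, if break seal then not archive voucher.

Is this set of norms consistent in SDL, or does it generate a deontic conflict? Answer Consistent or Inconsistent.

Premise 5 is O(encrypt_ballot → ¬halt_line), but O(encrypt_ballot) is not derivable from the premises, so it does not yield O(¬halt_line).
So O(¬halt_line) is not derivable, and the apparent clash with O(halt_line) does not arise.
A world satisfying every obligation exists (e.g. archive_voucher=false, break_seal=true, cease_operations=false, encrypt_ballot=false, encrypt_credential=false, halt_line=true, log_patent=true, reconcile_budget=false, revoke_record=false, serve_notice=true, vacate_premises=false, validate_log=false); no atom is both obligatory and forbidden, so the set is consistent.

Consistent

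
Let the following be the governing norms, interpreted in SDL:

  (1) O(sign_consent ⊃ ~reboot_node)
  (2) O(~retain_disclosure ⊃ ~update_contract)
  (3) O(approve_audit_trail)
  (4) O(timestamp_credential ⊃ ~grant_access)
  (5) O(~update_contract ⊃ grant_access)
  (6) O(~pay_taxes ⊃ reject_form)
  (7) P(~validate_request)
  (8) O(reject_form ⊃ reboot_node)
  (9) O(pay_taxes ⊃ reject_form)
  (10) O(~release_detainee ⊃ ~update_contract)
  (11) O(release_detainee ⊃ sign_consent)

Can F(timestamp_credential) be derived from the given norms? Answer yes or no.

Premises 9 and 6 are O(pay_taxes ⊃ reject_form) and O(~pay_taxes ⊃ reject_form); every ideal world satisfies pay_taxes or ~pay_taxes, so in either case reject_form holds — hence O(reject_form).
Premise 8 is O(reject_form ⊃ reboot_node); since O(reject_form), deontic closure gives O(reboot_node).
The contrapositive of premise 1 (O(sign_consent ⊃ ~reboot_node)) is O(reboot_node ⊃ ~sign_consent), and O(reboot_node) is already established, so O(~sign_consent).
Premise 11 is O(release_detainee ⊃ sign_consent); contrapositively O(~sign_consent ⊃ ~release_detainee). Since O(~sign_consent) holds, K gives O(~release_detainee).
Applying K to premise 10 (O(~release_detainee ⊃ ~update_contract)) and O(~release_detainee) yields O(~update_contract).
From O(~update_contract) and premise 5, O(~update_contract ⊃ grant_access), we obtain O(grant_access).
Premise 4 is O(timestamp_credential ⊃ ~grant_access); contrapositively O(grant_access ⊃ ~timestamp_credential). Since O(grant_access) holds, K gives O(~timestamp_credential).
Premises 2, 3, 7 do not contribute to this derivation.
So O(~timestamp_credential) holds, i.e. F(timestamp_credential). The claim follows.

Yes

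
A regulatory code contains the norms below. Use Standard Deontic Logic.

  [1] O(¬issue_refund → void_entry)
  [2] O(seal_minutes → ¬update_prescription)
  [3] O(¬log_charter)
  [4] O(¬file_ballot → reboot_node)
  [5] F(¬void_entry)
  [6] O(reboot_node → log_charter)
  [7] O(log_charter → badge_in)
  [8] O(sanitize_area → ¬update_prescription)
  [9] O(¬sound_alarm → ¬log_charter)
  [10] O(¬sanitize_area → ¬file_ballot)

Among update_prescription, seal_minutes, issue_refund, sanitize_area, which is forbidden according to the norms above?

update_prescription

Premise 3 gives O(¬log_charter).
Premise 6 is O(reboot_node → log_charter); contrapositively O(¬log_charter → ¬reboot_node). Since O(¬log_charter) holds, K gives O(¬reboot_node).
The contrapositive of premise 4 (O(¬file_ballot → reboot_node)) is O(¬reboot_node → file_ballot), and O(¬reboot_node) is already established, so O(file_ballot).
The contrapositive of premise 10 (O(¬sanitize_area → ¬file_ballot)) is O(file_ballot → sanitize_area), and O(file_ballot) is already established, so O(sanitize_area).
Applying K to premise 8 (O(sanitize_area → ¬update_prescription)) and O(sanitize_area) yields O(¬update_prescription).
So O(¬update_prescription) holds, i.e. update_prescription is forbidden. None of the other listed options is forbidden under the premises.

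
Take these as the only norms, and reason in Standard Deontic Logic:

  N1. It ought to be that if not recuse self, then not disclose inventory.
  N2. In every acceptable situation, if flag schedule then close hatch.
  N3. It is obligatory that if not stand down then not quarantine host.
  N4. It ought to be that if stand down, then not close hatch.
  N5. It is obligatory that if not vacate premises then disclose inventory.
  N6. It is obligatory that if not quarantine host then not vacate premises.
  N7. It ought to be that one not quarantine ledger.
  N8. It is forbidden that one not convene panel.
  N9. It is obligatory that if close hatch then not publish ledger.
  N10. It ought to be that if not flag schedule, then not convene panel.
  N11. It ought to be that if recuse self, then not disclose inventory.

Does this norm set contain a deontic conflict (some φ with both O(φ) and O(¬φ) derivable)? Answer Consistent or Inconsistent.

Inconsistent

Premises 11 and 1 cover both cases: O(recuse_self → ¬disclose_inventory) and O(¬recuse_self → ¬disclose_inventory). Since recuse_self ∨ ¬recuse_self is a tautology, O(¬disclose_inventory) follows.
Premise 5 is O(¬vacate_premises → disclose_inventory); contrapositively O(¬disclose_inventory → vacate_premises). Since O(¬disclose_inventory) holds, K gives O(vacate_premises).
Premise 6 is O(¬quarantine_host → ¬vacate_premises); contrapositively O(vacate_premises → quarantine_host). Since O(vacate_premises) holds, K gives O(quarantine_host).
The contrapositive of premise 3 (O(¬stand_down → ¬quarantine_host)) is O(quarantine_host → stand_down), and O(quarantine_host) is already established, so O(stand_down).
Premise 4 is O(stand_down → ¬close_hatch); since O(stand_down), deontic closure gives O(¬close_hatch).
The contrapositive of premise 2 (O(flag_schedule → close_hatch)) is O(¬close_hatch → ¬flag_schedule), and O(¬close_hatch) is already established, so O(¬flag_schedule).
Applying K to premise 10 (O(¬flag_schedule → ¬convene_panel)) and O(¬flag_schedule) yields O(¬convene_panel).
But premise 8, F(¬convene_panel), means O(convene_panel).
We now have both O(¬convene_panel) and O(convene_panel) — convene_panel is simultaneously obligatory and forbidden, violating the D-axiom.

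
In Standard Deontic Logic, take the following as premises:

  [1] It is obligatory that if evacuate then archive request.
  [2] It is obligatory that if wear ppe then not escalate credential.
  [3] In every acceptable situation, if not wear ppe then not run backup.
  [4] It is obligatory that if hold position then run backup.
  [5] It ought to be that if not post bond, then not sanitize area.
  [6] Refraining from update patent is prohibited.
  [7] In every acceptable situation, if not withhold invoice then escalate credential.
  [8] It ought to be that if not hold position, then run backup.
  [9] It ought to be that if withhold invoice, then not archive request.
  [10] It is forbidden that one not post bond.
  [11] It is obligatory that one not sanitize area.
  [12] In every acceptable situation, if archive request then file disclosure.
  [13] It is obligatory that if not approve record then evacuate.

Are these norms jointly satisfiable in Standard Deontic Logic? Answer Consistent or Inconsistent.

Consistent

Premise 5 is O(¬post_bond → ¬sanitize_area); even if O(¬sanitize_area) held, inferring O(¬post_bond) would be affirming the consequent — invalid.
So O(¬post_bond) is not derivable, and the apparent clash with O(post_bond) does not arise.
A world satisfying every obligation exists (e.g. approve_record=true, archive_request=false, escalate_credential=false, evacuate=false, file_disclosure=false, hold_position=false, post_bond=true, run_backup=true, sanitize_area=false, update_patent=true, wear_ppe=true, withhold_invoice=true); no atom is both obligatory and forbidden, so the set is consistent.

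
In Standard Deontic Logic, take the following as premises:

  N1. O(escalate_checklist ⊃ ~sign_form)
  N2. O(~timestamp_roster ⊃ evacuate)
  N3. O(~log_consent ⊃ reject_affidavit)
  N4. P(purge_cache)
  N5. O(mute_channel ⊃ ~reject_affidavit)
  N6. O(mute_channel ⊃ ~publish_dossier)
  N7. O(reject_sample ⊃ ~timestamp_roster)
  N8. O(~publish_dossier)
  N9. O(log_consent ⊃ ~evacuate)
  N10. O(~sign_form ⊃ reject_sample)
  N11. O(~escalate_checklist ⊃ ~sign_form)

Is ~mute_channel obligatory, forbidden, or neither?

Obligatory

Premises 11 and 1 are O(~escalate_checklist ⊃ ~sign_form) and O(escalate_checklist ⊃ ~sign_form); every ideal world satisfies ~escalate_checklist or escalate_checklist, so in either case ~sign_form holds — hence O(~sign_form).
Applying K to premise 10 (O(~sign_form ⊃ reject_sample)) and O(~sign_form) yields O(reject_sample).
Applying K to premise 7 (O(reject_sample ⊃ ~timestamp_roster)) and O(reject_sample) yields O(~timestamp_roster).
Premise 2 is O(~timestamp_roster ⊃ evacuate); since O(~timestamp_roster), deontic closure gives O(evacuate).
Premise 9 is O(log_consent ⊃ ~evacuate); contrapositively O(evacuate ⊃ ~log_consent). Since O(evacuate) holds, K gives O(~log_consent).
With premise 3, O(~log_consent ⊃ reject_affidavit), the K-axiom yields O(reject_affidavit).
The contrapositive of premise 5 (O(mute_channel ⊃ ~reject_affidavit)) is O(reject_affidavit ⊃ ~mute_channel), and O(reject_affidavit) is already established, so O(~mute_channel).
Premises 4, 6, 8 do not contribute to this derivation.
Hence ~mute_channel is obligatory.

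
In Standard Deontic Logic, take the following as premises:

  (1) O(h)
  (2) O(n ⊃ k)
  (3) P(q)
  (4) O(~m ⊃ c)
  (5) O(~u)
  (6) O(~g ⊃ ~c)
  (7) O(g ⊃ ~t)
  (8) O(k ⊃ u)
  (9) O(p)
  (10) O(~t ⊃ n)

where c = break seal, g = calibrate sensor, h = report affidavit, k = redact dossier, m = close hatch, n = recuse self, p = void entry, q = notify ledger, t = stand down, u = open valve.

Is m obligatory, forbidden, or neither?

Premise 5 states O(~u) outright.
Premise 8, O(k ⊃ u), contraposes to O(~u ⊃ ~k); with O(~u) we get O(~k).
Premise 2 is O(n ⊃ k); contrapositively O(~k ⊃ ~n). Since O(~k) holds, K gives O(~n).
Premise 10 is O(~t ⊃ n); contrapositively O(~n ⊃ t). Since O(~n) holds, K gives O(t).
Premise 7 is O(g ⊃ ~t); contrapositively O(t ⊃ ~g). Since O(t) holds, K gives O(~g).
From O(~g) and premise 6, O(~g ⊃ ~c), we obtain O(~c).
Premise 4 is O(~m ⊃ c); contrapositively O(~c ⊃ m). Since O(~c) holds, K gives O(m).
Premises 1, 3, 9 do not contribute to this derivation.
Hence m is obligatory.

Obligatory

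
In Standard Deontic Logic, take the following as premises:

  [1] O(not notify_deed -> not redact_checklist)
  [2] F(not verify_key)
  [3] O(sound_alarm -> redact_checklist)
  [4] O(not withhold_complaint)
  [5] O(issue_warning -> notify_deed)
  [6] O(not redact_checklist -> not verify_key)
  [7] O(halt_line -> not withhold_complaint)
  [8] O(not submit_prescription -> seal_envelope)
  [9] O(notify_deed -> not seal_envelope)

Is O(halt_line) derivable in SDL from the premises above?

No

Premise 7 is O(halt_line -> not withhold_complaint); even if O(not withhold_complaint) held, inferring O(halt_line) would be affirming the consequent — invalid.
No other premise forces O(halt_line). An ideal world satisfying every premise can still have halt_line false, so O(halt_line) is not derivable.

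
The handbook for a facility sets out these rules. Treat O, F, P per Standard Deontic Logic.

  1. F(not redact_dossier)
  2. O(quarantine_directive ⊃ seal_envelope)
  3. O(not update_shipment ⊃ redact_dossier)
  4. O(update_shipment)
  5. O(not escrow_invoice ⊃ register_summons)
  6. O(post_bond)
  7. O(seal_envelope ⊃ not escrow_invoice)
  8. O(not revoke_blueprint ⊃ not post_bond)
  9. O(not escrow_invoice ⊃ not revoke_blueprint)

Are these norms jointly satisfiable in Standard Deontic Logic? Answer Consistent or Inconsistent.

Consistent

Premise 3 is O(not update_shipment ⊃ redact_dossier); even if O(redact_dossier) held, inferring O(not update_shipment) would be affirming the consequent — invalid.
So O(not update_shipment) is not derivable, and the apparent clash with O(update_shipment) does not arise.
A world satisfying every obligation exists (e.g. escrow_invoice=true, post_bond=true, quarantine_directive=false, redact_dossier=true, register_summons=false, revoke_blueprint=true, seal_envelope=false, update_shipment=true); no atom is both obligatory and forbidden, so the set is consistent.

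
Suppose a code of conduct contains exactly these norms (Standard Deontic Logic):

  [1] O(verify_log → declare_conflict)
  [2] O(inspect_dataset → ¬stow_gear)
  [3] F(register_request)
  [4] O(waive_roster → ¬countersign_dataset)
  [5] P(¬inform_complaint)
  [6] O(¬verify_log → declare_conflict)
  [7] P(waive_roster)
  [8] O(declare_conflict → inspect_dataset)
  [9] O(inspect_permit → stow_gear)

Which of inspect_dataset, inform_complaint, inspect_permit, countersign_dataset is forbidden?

Premises 1 and 6 are O(verify_log → declare_conflict) and O(¬verify_log → declare_conflict); every ideal world satisfies verify_log or ¬verify_log, so in either case declare_conflict holds — hence O(declare_conflict).
Applying K to premise 8 (O(declare_conflict → inspect_dataset)) and O(declare_conflict) yields O(inspect_dataset).
From O(inspect_dataset) and premise 2, O(inspect_dataset → ¬stow_gear), we obtain O(¬stow_gear).
Premise 9 is O(inspect_permit → stow_gear); contrapositively O(¬stow_gear → ¬inspect_permit). Since O(¬stow_gear) holds, K gives O(¬inspect_permit).
So O(¬inspect_permit) holds, i.e. inspect_permit is forbidden. None of the other listed options is forbidden under the premises.

inspect_permit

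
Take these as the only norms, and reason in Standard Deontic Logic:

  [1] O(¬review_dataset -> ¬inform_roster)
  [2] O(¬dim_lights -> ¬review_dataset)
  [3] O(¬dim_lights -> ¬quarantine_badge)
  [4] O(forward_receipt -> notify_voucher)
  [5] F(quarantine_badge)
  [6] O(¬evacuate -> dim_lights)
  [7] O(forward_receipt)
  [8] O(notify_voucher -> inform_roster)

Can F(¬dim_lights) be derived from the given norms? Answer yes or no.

Premise 7 states O(forward_receipt) outright.
Applying K to premise 4 (O(forward_receipt -> notify_voucher)) and O(forward_receipt) yields O(notify_voucher).
Applying K to premise 8 (O(notify_voucher -> inform_roster)) and O(notify_voucher) yields O(inform_roster).
Premise 1 is O(¬review_dataset -> ¬inform_roster); contrapositively O(inform_roster -> review_dataset). Since O(inform_roster) holds, K gives O(review_dataset).
The contrapositive of premise 2 (O(¬dim_lights -> ¬review_dataset)) is O(review_dataset -> dim_lights), and O(review_dataset) is already established, so O(dim_lights).
Premises 3, 5, 6 do not contribute to this derivation.
So O(dim_lights) holds, i.e. F(¬dim_lights). The claim follows.

Yes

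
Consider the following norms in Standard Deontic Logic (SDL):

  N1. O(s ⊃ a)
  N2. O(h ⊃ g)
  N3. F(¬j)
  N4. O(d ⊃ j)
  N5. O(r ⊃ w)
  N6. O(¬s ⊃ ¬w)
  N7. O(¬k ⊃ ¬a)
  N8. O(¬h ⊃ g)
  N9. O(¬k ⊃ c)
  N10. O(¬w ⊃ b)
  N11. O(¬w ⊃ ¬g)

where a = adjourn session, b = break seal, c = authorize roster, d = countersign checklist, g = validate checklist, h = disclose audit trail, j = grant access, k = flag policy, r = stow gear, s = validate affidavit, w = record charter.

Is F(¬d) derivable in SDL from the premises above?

No

Premise 4 is O(d ⊃ j); even if O(j) held, inferring O(d) would be affirming the consequent — invalid.
No other premise forces O(d). An ideal world satisfying every premise can still have ¬d true, so F(¬d) is not derivable.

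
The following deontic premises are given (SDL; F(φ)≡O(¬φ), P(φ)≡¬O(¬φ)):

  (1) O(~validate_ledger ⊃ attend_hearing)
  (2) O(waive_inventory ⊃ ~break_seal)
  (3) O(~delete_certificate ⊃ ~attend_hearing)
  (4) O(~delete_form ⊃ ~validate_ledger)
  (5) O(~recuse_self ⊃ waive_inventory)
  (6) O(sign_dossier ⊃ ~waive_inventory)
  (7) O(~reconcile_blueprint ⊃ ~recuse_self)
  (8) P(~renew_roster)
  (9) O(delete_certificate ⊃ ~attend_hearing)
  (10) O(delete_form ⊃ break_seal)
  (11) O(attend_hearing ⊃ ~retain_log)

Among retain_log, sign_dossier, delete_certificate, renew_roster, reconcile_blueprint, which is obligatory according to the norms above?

Premises 3 and 9 cover both cases: O(~delete_certificate ⊃ ~attend_hearing) and O(delete_certificate ⊃ ~attend_hearing). Since ~delete_certificate ∨ delete_certificate is a tautology, O(~attend_hearing) follows.
The contrapositive of premise 1 (O(~validate_ledger ⊃ attend_hearing)) is O(~attend_hearing ⊃ validate_ledger), and O(~attend_hearing) is already established, so O(validate_ledger).
Premise 4, O(~delete_form ⊃ ~validate_ledger), contraposes to O(validate_ledger ⊃ delete_form); with O(validate_ledger) we get O(delete_form).
From O(delete_form) and premise 10, O(delete_form ⊃ break_seal), we obtain O(break_seal).
Premise 2, O(waive_inventory ⊃ ~break_seal), contraposes to O(break_seal ⊃ ~waive_inventory); with O(break_seal) we get O(~waive_inventory).
Premise 5 is O(~recuse_self ⊃ waive_inventory); contrapositively O(~waive_inventory ⊃ recuse_self). Since O(~waive_inventory) holds, K gives O(recuse_self).
The contrapositive of premise 7 (O(~reconcile_blueprint ⊃ ~recuse_self)) is O(recuse_self ⊃ reconcile_blueprint), and O(recuse_self) is already established, so O(reconcile_blueprint).
So O(reconcile_blueprint) holds — reconcile_blueprint is obligatory. None of the other listed options is made obligatory by any chain of premises.

reconcile_blueprint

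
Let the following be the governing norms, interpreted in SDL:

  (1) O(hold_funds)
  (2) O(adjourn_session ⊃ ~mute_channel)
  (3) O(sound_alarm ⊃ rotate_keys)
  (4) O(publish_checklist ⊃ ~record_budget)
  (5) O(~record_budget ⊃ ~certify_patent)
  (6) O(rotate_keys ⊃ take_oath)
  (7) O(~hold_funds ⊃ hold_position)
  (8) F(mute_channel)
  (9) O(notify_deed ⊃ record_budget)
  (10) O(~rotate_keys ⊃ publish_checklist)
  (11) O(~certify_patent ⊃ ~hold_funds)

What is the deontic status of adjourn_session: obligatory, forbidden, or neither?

Premise 2 is O(adjourn_session ⊃ ~mute_channel); even if O(~mute_channel) held, inferring O(adjourn_session) would be affirming the consequent — invalid.
No premise or chain of K-axiom applications forces O(adjourn_session), and none forces O(~adjourn_session). So adjourn_session is neither obligatory nor forbidden under these norms.

Neither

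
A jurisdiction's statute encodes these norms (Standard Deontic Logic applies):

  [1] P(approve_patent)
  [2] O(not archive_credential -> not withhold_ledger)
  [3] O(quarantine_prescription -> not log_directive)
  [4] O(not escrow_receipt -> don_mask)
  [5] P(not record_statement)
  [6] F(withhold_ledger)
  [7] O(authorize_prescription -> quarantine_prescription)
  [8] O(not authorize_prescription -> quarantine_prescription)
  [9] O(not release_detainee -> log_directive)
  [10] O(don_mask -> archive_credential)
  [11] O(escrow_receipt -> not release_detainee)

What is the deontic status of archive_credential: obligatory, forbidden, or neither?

By case analysis on not authorize_prescription: premise 8 gives O(not authorize_prescription -> quarantine_prescription) and premise 7 gives O(authorize_prescription -> quarantine_prescription), so O(quarantine_prescription) either way.
From O(quarantine_prescription) and premise 3, O(quarantine_prescription -> not log_directive), we obtain O(not log_directive).
Premise 9 is O(not release_detainee -> log_directive); contrapositively O(not log_directive -> release_detainee). Since O(not log_directive) holds, K gives O(release_detainee).
The contrapositive of premise 11 (O(escrow_receipt -> not release_detainee)) is O(release_detainee -> not escrow_receipt), and O(release_detainee) is already established, so O(not escrow_receipt).
Applying K to premise 4 (O(not escrow_receipt -> don_mask)) and O(not escrow_receipt) yields O(don_mask).
From O(don_mask) and premise 10, O(don_mask -> archive_credential), we obtain O(archive_credential).
Premises 1, 2, 5, 6 do not contribute to this derivation.
Hence archive_credential is obligatory.

Obligatory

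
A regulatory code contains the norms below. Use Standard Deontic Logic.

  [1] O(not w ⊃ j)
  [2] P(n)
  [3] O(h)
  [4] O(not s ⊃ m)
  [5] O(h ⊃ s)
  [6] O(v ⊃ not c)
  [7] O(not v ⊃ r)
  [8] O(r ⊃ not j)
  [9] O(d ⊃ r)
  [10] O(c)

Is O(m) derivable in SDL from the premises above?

Premise 4 is O(not s ⊃ m), but O(not s) is not derivable from the premises, so it does not yield O(m).
No other premise forces O(m). An ideal world satisfying every premise can still have m false, so O(m) is not derivable.

No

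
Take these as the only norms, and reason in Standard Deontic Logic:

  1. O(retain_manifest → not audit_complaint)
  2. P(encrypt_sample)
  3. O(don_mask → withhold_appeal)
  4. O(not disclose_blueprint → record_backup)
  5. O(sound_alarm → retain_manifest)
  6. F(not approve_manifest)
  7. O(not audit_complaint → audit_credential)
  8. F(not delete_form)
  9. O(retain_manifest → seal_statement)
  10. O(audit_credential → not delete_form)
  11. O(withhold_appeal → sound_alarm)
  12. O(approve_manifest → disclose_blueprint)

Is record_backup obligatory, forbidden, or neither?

Premise 4 is O(not disclose_blueprint → record_backup), but O(not disclose_blueprint) is not derivable from the premises, so it does not yield O(record_backup).
No premise or chain of K-axiom applications forces O(record_backup), and none forces O(not record_backup). So record_backup is neither obligatory nor forbidden under these norms.

Neither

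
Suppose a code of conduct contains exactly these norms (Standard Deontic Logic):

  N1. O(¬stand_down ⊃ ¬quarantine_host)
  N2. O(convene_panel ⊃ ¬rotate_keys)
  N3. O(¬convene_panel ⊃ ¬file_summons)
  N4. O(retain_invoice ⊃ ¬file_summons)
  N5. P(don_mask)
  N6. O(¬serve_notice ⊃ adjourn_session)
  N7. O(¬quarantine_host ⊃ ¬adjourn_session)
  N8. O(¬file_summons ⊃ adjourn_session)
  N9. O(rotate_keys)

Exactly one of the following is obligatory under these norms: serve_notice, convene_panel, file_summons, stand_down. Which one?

stand_down

Premise 9 states O(rotate_keys) outright.
The contrapositive of premise 2 (O(convene_panel ⊃ ¬rotate_keys)) is O(rotate_keys ⊃ ¬convene_panel), and O(rotate_keys) is already established, so O(¬convene_panel).
Premise 3 is O(¬convene_panel ⊃ ¬file_summons); since O(¬convene_panel), deontic closure gives O(¬file_summons).
With premise 8, O(¬file_summons ⊃ adjourn_session), the K-axiom yields O(adjourn_session).
The contrapositive of premise 7 (O(¬quarantine_host ⊃ ¬adjourn_session)) is O(adjourn_session ⊃ quarantine_host), and O(adjourn_session) is already established, so O(quarantine_host).
The contrapositive of premise 1 (O(¬stand_down ⊃ ¬quarantine_host)) is O(quarantine_host ⊃ stand_down), and O(quarantine_host) is already established, so O(stand_down).
So O(stand_down) holds — stand_down is obligatory. None of the other listed options is made obligatory by any chain of premises.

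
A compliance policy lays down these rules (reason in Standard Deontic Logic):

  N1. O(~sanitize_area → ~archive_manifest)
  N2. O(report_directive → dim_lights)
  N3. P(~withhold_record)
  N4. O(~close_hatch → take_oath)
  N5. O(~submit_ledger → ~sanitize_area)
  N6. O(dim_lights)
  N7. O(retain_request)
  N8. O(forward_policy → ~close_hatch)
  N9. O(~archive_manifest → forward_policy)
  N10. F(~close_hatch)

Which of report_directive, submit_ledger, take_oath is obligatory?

Premise 10 is F(~close_hatch), i.e. O(close_hatch).
Premise 8, O(forward_policy → ~close_hatch), contraposes to O(close_hatch → ~forward_policy); with O(close_hatch) we get O(~forward_policy).
Premise 9, O(~archive_manifest → forward_policy), contraposes to O(~forward_policy → archive_manifest); with O(~forward_policy) we get O(archive_manifest).
Premise 1, O(~sanitize_area → ~archive_manifest), contraposes to O(archive_manifest → sanitize_area); with O(archive_manifest) we get O(sanitize_area).
Premise 5 is O(~submit_ledger → ~sanitize_area); contrapositively O(sanitize_area → submit_ledger). Since O(sanitize_area) holds, K gives O(submit_ledger).
So O(submit_ledger) holds — submit_ledger is obligatory. None of the other listed options is made obligatory by any chain of premises.

submit_ledger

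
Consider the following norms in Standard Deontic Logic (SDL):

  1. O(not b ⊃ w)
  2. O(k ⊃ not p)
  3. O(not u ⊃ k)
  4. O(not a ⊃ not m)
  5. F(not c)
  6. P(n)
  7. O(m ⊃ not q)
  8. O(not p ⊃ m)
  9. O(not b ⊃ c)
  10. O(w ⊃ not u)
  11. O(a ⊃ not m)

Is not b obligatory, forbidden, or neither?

Premises 4 and 11 are O(not a ⊃ not m) and O(a ⊃ not m); every ideal world satisfies not a or a, so in either case not m holds — hence O(not m).
The contrapositive of premise 8 (O(not p ⊃ m)) is O(not m ⊃ p), and O(not m) is already established, so O(p).
The contrapositive of premise 2 (O(k ⊃ not p)) is O(p ⊃ not k), and O(p) is already established, so O(not k).
The contrapositive of premise 3 (O(not u ⊃ k)) is O(not k ⊃ u), and O(not k) is already established, so O(u).
The contrapositive of premise 10 (O(w ⊃ not u)) is O(u ⊃ not w), and O(u) is already established, so O(not w).
Premise 1, O(not b ⊃ w), contraposes to O(not w ⊃ b); with O(not w) we get O(b).
Premises 5, 6, 7, 9 do not contribute to this derivation.
Thus O(b), which is F(not b): not b is forbidden.

Forbidden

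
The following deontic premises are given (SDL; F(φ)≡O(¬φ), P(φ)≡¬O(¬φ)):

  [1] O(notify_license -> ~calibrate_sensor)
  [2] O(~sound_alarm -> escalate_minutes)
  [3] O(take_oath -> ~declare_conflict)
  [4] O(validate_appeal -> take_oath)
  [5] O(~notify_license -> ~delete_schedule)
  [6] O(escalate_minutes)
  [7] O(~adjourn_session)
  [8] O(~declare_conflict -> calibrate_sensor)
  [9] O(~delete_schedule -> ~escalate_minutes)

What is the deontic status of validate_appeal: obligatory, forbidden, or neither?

Premise 6 gives O(escalate_minutes).
The contrapositive of premise 9 (O(~delete_schedule -> ~escalate_minutes)) is O(escalate_minutes -> delete_schedule), and O(escalate_minutes) is already established, so O(delete_schedule).
Premise 5 is O(~notify_license -> ~delete_schedule); contrapositively O(delete_schedule -> notify_license). Since O(delete_schedule) holds, K gives O(notify_license).
With premise 1, O(notify_license -> ~calibrate_sensor), the K-axiom yields O(~calibrate_sensor).
Premise 8 is O(~declare_conflict -> calibrate_sensor); contrapositively O(~calibrate_sensor -> declare_conflict). Since O(~calibrate_sensor) holds, K gives O(declare_conflict).
The contrapositive of premise 3 (O(take_oath -> ~declare_conflict)) is O(declare_conflict -> ~take_oath), and O(declare_conflict) is already established, so O(~take_oath).
Premise 4, O(validate_appeal -> take_oath), contraposes to O(~take_oath -> ~validate_appeal); with O(~take_oath) we get O(~validate_appeal).
Premises 2, 7 do not contribute to this derivation.
Thus O(~validate_appeal), which is F(validate_appeal): validate_appeal is forbidden.

Forbidden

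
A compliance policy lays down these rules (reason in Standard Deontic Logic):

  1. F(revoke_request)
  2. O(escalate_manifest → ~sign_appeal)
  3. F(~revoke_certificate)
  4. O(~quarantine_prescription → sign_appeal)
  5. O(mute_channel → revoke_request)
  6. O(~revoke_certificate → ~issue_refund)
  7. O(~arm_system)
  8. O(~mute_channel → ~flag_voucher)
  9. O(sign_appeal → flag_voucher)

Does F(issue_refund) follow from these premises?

Premise 6 is O(~revoke_certificate → ~issue_refund), but O(~revoke_certificate) is not derivable from the premises, so it does not yield O(~issue_refund).
No other premise forces O(~issue_refund). An ideal world satisfying every premise can still have issue_refund true, so F(issue_refund) is not derivable.

No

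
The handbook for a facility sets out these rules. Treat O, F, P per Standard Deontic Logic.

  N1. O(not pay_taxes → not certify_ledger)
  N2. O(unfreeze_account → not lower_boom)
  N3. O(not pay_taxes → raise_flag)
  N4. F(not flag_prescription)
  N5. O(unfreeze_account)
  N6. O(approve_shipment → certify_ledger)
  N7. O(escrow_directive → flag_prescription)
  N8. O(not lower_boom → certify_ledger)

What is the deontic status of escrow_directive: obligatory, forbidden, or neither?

Premise 7 is O(escrow_directive → flag_prescription); even if O(flag_prescription) held, inferring O(escrow_directive) would be affirming the consequent — invalid.
No premise or chain of K-axiom applications forces O(escrow_directive), and none forces O(not escrow_directive). So escrow_directive is neither obligatory nor forbidden under these norms.

Neither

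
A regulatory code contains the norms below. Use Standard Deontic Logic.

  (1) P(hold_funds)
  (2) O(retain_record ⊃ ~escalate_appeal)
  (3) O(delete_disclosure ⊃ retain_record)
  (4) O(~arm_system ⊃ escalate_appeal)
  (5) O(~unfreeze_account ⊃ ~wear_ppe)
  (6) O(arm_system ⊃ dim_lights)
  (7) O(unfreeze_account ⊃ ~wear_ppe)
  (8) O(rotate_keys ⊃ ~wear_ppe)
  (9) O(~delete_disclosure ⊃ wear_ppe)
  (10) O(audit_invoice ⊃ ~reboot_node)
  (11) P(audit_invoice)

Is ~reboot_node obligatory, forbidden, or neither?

Premise 10 is O(audit_invoice ⊃ ~reboot_node), but O(audit_invoice) is not derivable from the premises (the permission P(audit_invoice) asserts only ~O(~audit_invoice), not O(audit_invoice)), so it does not yield O(~reboot_node).
No premise or chain of K-axiom applications forces O(~reboot_node), and none forces O(reboot_node). So ~reboot_node is neither obligatory nor forbidden under these norms.

Neither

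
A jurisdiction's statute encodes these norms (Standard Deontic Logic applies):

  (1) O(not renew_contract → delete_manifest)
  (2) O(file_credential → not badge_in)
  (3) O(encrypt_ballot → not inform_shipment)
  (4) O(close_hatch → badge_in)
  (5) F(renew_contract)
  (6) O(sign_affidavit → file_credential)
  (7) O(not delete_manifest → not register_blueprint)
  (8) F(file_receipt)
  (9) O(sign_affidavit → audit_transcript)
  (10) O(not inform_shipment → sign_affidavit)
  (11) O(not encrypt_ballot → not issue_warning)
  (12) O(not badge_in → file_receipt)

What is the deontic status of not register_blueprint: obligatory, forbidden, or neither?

Premise 7 is O(not delete_manifest → not register_blueprint), but O(not delete_manifest) is not derivable from the premises, so it does not yield O(not register_blueprint).
No premise or chain of K-axiom applications forces O(not register_blueprint), and none forces O(register_blueprint). So not register_blueprint is neither obligatory nor forbidden under these norms.

Neither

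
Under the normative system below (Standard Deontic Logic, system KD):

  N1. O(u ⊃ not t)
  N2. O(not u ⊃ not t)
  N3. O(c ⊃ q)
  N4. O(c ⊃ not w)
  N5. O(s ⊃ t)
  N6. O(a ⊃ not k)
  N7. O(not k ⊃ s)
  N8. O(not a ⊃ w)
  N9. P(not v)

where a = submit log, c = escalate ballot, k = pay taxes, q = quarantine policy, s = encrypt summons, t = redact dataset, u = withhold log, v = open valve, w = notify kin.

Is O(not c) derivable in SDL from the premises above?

Premises 2 and 1 are O(not u ⊃ not t) and O(u ⊃ not t); every ideal world satisfies not u or u, so in either case not t holds — hence O(not t).
Premise 5, O(s ⊃ t), contraposes to O(not t ⊃ not s); with O(not t) we get O(not s).
Premise 7, O(not k ⊃ s), contraposes to O(not s ⊃ k); with O(not s) we get O(k).
Premise 6, O(a ⊃ not k), contraposes to O(k ⊃ not a); with O(k) we get O(not a).
With premise 8, O(not a ⊃ w), the K-axiom yields O(w).
Premise 4, O(c ⊃ not w), contraposes to O(w ⊃ not c); with O(w) we get O(not c).
Premises 3, 9 do not contribute to this derivation.
So O(not c) follows.

Yes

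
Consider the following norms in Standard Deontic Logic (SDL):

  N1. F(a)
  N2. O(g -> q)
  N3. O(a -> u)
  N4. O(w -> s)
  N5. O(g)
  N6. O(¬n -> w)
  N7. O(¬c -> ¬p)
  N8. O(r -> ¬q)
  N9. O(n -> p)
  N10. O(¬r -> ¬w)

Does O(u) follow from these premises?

No

Premise 3 is O(a -> u), but O(a) is not derivable from the premises, so it does not yield O(u).
No other premise forces O(u). An ideal world satisfying every premise can still have u false, so O(u) is not derivable.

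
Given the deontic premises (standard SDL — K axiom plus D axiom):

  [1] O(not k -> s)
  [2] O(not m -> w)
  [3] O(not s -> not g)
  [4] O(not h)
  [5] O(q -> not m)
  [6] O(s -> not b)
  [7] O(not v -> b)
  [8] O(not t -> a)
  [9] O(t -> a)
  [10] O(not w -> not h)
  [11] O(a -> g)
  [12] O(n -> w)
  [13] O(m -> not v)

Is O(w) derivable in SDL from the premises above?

Yes

By case analysis on not t: premise 8 gives O(not t -> a) and premise 9 gives O(t -> a), so O(a) either way.
From O(a) and premise 11, O(a -> g), we obtain O(g).
Premise 3 is O(not s -> not g); contrapositively O(g -> s). Since O(g) holds, K gives O(s).
From O(s) and premise 6, O(s -> not b), we obtain O(not b).
The contrapositive of premise 7 (O(not v -> b)) is O(not b -> v), and O(not b) is already established, so O(v).
The contrapositive of premise 13 (O(m -> not v)) is O(v -> not m), and O(v) is already established, so O(not m).
With premise 2, O(not m -> w), the K-axiom yields O(w).
Premises 1, 4, 5, 10, 12 do not contribute to this derivation.
So O(w) follows.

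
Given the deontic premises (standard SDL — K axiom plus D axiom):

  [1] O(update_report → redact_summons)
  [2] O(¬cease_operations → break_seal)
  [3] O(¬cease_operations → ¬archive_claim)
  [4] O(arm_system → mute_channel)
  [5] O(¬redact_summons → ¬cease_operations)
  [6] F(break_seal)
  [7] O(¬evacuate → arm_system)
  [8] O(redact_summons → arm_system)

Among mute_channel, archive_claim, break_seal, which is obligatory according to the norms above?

mute_channel

Premise 6, F(break_seal), is equivalent to O(¬break_seal).
Premise 2 is O(¬cease_operations → break_seal); contrapositively O(¬break_seal → cease_operations). Since O(¬break_seal) holds, K gives O(cease_operations).
Premise 5, O(¬redact_summons → ¬cease_operations), contraposes to O(cease_operations → redact_summons); with O(cease_operations) we get O(redact_summons).
From O(redact_summons) and premise 8, O(redact_summons → arm_system), we obtain O(arm_system).
From O(arm_system) and premise 4, O(arm_system → mute_channel), we obtain O(mute_channel).
So O(mute_channel) holds — mute_channel is obligatory. None of the other listed options is made obligatory by any chain of premises.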